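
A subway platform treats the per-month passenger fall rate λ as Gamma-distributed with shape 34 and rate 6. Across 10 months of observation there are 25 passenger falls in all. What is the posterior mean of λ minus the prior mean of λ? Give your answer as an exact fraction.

Total count 25 over total exposure 10 months.
Conjugate update: add total count to the shape and total exposure to the rate, giving Gamma(59, 16).
Posterior mean = 59/16 = 59/16; prior mean = 34/6 = 17/3. Difference = 59/16 − 17/3 = -95/48.

-95/48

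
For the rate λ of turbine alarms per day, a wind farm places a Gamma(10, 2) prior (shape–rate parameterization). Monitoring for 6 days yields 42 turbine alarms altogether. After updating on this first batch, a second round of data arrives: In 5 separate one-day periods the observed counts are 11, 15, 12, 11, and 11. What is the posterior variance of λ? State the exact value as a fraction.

112/169

Total count 42 over total exposure 6 days.
After the first batch: Gamma(10 + 42, 2 + 6) = Gamma(52, 8).
Total count: 11 + 15 + 12 + 11 + 11 = 60.
Total exposure: 5 days.
After the second batch: Gamma(52 + 60, 8 + 5) = Gamma(112, 13).
Posterior variance = α'/β'² = 112/169.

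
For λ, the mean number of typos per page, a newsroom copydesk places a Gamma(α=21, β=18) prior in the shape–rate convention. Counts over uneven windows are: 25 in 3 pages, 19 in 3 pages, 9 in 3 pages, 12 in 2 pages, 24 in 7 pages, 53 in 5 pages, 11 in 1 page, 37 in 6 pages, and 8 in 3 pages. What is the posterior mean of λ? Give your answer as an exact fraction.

73/17

Total count: 25 + 19 + 9 + 12 + 24 + 53 + 11 + 37 + 8 = 198.
Total exposure: 3 + 3 + 3 + 2 + 7 + 5 + 1 + 6 + 3 = 33 pages.
Conjugate update: add total count to the shape and total exposure to the rate, giving Gamma(219, 51).
Posterior mean = α'/β' = 219/51 = 73/17.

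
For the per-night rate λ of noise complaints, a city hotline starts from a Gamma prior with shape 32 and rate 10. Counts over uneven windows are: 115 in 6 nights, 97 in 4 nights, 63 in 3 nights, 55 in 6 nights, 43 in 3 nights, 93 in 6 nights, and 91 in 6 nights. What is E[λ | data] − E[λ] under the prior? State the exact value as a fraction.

Total count: 115 + 97 + 63 + 55 + 43 + 93 + 91 = 557.
Total exposure: 6 + 4 + 3 + 6 + 3 + 6 + 6 = 34 nights.
Gamma(α, β) with Poisson data over total exposure Σt gives posterior Gamma(α+Σx, β+Σt) = Gamma(589, 44).
Posterior mean = 589/44 = 589/44; prior mean = 32/10 = 16/5. Difference = 589/44 − 16/5 = 2241/220.

2241/220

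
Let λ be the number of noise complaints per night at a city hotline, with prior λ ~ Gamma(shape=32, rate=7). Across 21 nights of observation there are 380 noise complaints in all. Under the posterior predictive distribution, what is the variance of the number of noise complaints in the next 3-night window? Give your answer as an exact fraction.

9579/196

Total count 380 over total exposure 21 nights.
Posterior: α' = 32 + 380 = 412, β' = 7 + 21 = 28.
The posterior predictive for a window of length T is Negative Binomial with variance T·α'·(β'+T)/β'² = 3·412·31/784 = 9579/196.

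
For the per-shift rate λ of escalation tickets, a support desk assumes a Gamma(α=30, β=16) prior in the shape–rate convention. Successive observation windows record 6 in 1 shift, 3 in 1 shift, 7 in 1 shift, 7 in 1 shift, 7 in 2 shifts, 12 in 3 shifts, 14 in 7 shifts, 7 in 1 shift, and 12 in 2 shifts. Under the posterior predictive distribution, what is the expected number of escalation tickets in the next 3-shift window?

9

Total count: 6 + 3 + 7 + 7 + 7 + 12 + 14 + 7 + 12 = 75.
Total exposure: 1 + 1 + 1 + 1 + 2 + 3 + 7 + 1 + 2 = 19 shifts.
Gamma(α, β) with Poisson data over total exposure Σt gives posterior Gamma(α+Σx, β+Σt) = Gamma(105, 35).
Predictive mean over a 3-shift window = T·E[λ|data] = 3·105/35 = 9.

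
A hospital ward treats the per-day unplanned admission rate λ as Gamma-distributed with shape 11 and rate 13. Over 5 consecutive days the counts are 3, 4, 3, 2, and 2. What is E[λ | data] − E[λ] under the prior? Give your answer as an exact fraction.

Total count: 3 + 4 + 3 + 2 + 2 = 14.
Total exposure: 5 days.
Conjugate update: add total count to the shape and total exposure to the rate, giving Gamma(25, 18).
Posterior mean = 25/18 = 25/18; prior mean = 11/13 = 11/13. Difference = 25/18 − 11/13 = 127/234.

127/234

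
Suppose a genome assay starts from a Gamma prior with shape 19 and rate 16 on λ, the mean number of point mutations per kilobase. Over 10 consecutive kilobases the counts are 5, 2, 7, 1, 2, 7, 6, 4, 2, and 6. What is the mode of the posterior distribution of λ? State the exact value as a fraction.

30/13

Total count: 5 + 2 + 7 + 1 + 2 + 7 + 6 + 4 + 2 + 6 = 42.
Total exposure: 10 kilobases.
Posterior: α' = 19 + 42 = 61, β' = 16 + 10 = 26.
Posterior mode = (α'−1)/β' = 60/26 = 30/13.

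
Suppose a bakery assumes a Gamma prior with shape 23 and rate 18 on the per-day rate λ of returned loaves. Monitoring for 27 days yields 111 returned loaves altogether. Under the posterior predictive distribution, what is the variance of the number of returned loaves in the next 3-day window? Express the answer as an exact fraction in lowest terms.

Total count 111 over total exposure 27 days.
Posterior: α' = 23 + 111 = 134, β' = 18 + 27 = 45.
The posterior predictive for a window of length T is Negative Binomial with variance T·α'·(β'+T)/β'² = 3·134·48/2025 = 2144/225.

2144/225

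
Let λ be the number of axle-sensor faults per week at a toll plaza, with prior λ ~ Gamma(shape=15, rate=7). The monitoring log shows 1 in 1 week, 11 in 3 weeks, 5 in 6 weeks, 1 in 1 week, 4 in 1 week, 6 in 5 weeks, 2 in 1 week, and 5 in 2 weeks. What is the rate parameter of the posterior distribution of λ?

Total count: 1 + 11 + 5 + 1 + 4 + 6 + 2 + 5 = 35.
Total exposure: 1 + 3 + 6 + 1 + 1 + 5 + 1 + 2 = 20 weeks.
Posterior: α' = 15 + 35 = 50, β' = 7 + 20 = 27.

27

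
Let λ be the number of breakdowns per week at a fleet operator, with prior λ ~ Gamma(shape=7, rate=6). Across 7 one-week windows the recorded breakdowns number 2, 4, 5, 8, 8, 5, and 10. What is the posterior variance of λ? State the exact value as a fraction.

Total count: 2 + 4 + 5 + 8 + 8 + 5 + 10 = 42.
Total exposure: 7 weeks.
Gamma(α, β) with Poisson data over total exposure Σt gives posterior Gamma(α+Σx, β+Σt) = Gamma(49, 13).
Posterior variance = α'/β'² = 49/169.

49/169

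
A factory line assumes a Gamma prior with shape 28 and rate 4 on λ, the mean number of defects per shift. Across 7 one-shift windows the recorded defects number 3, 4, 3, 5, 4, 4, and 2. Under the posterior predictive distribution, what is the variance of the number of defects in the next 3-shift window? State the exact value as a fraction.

Total count: 3 + 4 + 3 + 5 + 4 + 4 + 2 = 25.
Total exposure: 7 shifts.
Posterior: α' = 28 + 25 = 53, β' = 4 + 7 = 11.
The posterior predictive for a window of length T is Negative Binomial with variance T·α'·(β'+T)/β'² = 3·53·14/121 = 2226/121.

2226/121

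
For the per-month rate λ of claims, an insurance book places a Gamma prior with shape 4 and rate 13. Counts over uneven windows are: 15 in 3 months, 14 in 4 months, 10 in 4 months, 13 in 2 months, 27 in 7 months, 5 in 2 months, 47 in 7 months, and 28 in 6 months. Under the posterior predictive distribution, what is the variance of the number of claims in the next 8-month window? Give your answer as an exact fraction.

Total count: 15 + 14 + 10 + 13 + 27 + 5 + 47 + 28 = 159.
Total exposure: 3 + 4 + 4 + 2 + 7 + 2 + 7 + 6 = 35 months.
Gamma(α, β) with Poisson data over total exposure Σt gives posterior Gamma(α+Σx, β+Σt) = Gamma(163, 48).
The posterior predictive for a window of length T is Negative Binomial with variance T·α'·(β'+T)/β'² = 8·163·56/2304 = 1141/36.

1141/36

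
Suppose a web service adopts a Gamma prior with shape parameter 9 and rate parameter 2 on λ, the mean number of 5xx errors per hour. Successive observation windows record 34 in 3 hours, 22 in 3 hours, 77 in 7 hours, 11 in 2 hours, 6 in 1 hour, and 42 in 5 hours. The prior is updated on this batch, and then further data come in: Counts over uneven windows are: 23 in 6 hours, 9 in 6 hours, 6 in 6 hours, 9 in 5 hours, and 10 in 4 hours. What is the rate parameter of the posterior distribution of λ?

50

Total count: 34 + 22 + 77 + 11 + 6 + 42 = 192.
Total exposure: 3 + 3 + 7 + 2 + 1 + 5 = 21 hours.
After the first batch: Gamma(9 + 192, 2 + 21) = Gamma(201, 23).
Total count: 23 + 9 + 6 + 9 + 10 = 57.
Total exposure: 6 + 6 + 6 + 5 + 4 = 27 hours.
After the second batch: Gamma(201 + 57, 23 + 27) = Gamma(258, 50).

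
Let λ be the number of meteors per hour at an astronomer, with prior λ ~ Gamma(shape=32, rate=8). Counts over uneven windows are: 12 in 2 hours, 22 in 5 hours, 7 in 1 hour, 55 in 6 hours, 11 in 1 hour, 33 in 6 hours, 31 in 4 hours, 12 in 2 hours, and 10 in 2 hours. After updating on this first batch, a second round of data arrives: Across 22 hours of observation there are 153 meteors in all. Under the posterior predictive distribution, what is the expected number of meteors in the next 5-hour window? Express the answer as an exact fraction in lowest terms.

1890/59

Total count: 12 + 22 + 7 + 55 + 11 + 33 + 31 + 12 + 10 = 193.
Total exposure: 2 + 5 + 1 + 6 + 1 + 6 + 4 + 2 + 2 = 29 hours.
After the first batch: Gamma(32 + 193, 8 + 29) = Gamma(225, 37).
Total count 153 over total exposure 22 hours.
After the second batch: Gamma(225 + 153, 37 + 22) = Gamma(378, 59).
Predictive mean over a 5-hour window = T·E[λ|data] = 5·378/59 = 1890/59.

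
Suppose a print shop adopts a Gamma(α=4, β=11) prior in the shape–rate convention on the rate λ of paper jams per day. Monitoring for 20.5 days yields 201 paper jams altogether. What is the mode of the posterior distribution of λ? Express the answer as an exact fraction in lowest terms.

Total count 201 over total exposure 20.5 days.
Posterior: α' = 4 + 201 = 205, β' = 11 + 20.5 = 63/2.
Posterior mode = (α'−1)/β' = 204/(63/2) = 136/21.

136/21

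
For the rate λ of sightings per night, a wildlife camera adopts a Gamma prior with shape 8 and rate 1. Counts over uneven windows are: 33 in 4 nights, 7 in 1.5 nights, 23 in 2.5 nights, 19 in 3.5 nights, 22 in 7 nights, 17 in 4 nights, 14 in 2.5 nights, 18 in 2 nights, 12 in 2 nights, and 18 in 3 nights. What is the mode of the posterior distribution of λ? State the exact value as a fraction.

190/33

Total count: 33 + 7 + 23 + 19 + 22 + 17 + 14 + 18 + 12 + 18 = 183.
Total exposure: 4 + 1.5 + 2.5 + 3.5 + 7 + 4 + 2.5 + 2 + 2 + 3 = 32 nights.
The Gamma prior is conjugate for the Poisson rate, so λ | data ~ Gamma(8+183, 1+32) = Gamma(191, 33).
Posterior mode = (α'−1)/β' = 190/33.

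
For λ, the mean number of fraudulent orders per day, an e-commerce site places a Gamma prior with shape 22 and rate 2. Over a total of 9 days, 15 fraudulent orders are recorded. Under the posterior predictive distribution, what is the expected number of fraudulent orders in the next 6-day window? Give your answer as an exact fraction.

Total count 15 over total exposure 9 days.
Posterior: α' = 22 + 15 = 37, β' = 2 + 9 = 11.
Predictive mean over a 6-day window = T·E[λ|data] = 6·37/11 = 222/11.

222/11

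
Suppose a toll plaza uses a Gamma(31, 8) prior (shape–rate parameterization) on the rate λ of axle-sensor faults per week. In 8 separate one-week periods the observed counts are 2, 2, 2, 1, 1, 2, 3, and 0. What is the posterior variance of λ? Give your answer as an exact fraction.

11/64

Total count: 2 + 2 + 2 + 1 + 1 + 2 + 3 + 0 = 13.
Total exposure: 8 weeks.
Gamma(α, β) with Poisson data over total exposure Σt gives posterior Gamma(α+Σx, β+Σt) = Gamma(44, 16).
Posterior variance = α'/β'² = 44/256 = 11/64.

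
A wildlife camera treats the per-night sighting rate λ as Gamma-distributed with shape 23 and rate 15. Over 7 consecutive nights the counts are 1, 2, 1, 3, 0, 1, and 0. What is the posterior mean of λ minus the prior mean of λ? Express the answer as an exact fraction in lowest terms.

Total count: 1 + 2 + 1 + 3 + 0 + 1 + 0 = 8.
Total exposure: 7 nights.
Posterior: α' = 23 + 8 = 31, β' = 15 + 7 = 22.
Posterior mean = 31/22 = 31/22; prior mean = 23/15 = 23/15. Difference = 31/22 − 23/15 = -41/330.

-41/330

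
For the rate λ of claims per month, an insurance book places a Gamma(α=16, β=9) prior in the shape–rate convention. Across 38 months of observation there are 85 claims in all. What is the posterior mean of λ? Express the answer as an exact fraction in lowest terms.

Total count 85 over total exposure 38 months.
By Gamma–Poisson conjugacy, the posterior is Gamma(α + Σx, β + Σt) = Gamma(16 + 85, 9 + 38) = Gamma(101, 47).
Posterior mean = α'/β' = 101/47.

101/47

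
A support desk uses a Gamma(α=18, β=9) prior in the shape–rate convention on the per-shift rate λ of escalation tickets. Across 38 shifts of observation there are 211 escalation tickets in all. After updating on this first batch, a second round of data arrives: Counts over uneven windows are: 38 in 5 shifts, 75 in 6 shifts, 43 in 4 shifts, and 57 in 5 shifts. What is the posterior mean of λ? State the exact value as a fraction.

442/67

Total count 211 over total exposure 38 shifts.
After the first batch: Gamma(18 + 211, 9 + 38) = Gamma(229, 47).
Total count: 38 + 75 + 43 + 57 = 213.
Total exposure: 5 + 6 + 4 + 5 = 20 shifts.
After the second batch: Gamma(229 + 213, 47 + 20) = Gamma(442, 67).
Posterior mean = α'/β' = 442/67.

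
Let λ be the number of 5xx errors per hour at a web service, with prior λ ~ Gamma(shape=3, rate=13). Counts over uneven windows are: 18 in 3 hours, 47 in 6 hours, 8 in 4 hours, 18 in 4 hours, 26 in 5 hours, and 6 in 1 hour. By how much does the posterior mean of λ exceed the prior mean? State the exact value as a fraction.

Total count: 18 + 47 + 8 + 18 + 26 + 6 = 123.
Total exposure: 3 + 6 + 4 + 4 + 5 + 1 = 23 hours.
The Gamma prior is conjugate for the Poisson rate, so λ | data ~ Gamma(3+123, 13+23) = Gamma(126, 36).
Posterior mean = 126/36 = 7/2; prior mean = 3/13 = 3/13. Difference = 7/2 − 3/13 = 85/26.

85/26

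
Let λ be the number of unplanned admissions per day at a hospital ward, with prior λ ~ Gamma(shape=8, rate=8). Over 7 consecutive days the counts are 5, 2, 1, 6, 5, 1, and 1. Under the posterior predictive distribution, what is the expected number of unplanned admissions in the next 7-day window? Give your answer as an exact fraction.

203/15

Total count: 5 + 2 + 1 + 6 + 5 + 1 + 1 = 21.
Total exposure: 7 days.
By Gamma–Poisson conjugacy, the posterior is Gamma(α + Σx, β + Σt) = Gamma(8 + 21, 8 + 7) = Gamma(29, 15).
Predictive mean over a 7-day window = T·E[λ|data] = 7·29/15 = 203/15.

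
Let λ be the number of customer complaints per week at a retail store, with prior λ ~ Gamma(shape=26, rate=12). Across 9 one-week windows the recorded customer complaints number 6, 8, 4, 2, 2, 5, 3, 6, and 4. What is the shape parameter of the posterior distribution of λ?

Total count: 6 + 8 + 4 + 2 + 2 + 5 + 3 + 6 + 4 = 40.
Total exposure: 9 weeks.
Gamma(α, β) with Poisson data over total exposure Σt gives posterior Gamma(α+Σx, β+Σt) = Gamma(66, 21).

66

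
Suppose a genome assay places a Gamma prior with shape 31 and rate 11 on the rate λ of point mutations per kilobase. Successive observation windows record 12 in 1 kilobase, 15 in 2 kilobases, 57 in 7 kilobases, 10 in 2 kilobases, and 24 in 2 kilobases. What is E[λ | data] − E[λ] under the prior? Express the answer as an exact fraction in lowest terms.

Total count: 12 + 15 + 57 + 10 + 24 = 118.
Total exposure: 1 + 2 + 7 + 2 + 2 = 14 kilobases.
Conjugate update: add total count to the shape and total exposure to the rate, giving Gamma(149, 25).
Posterior mean = 149/25 = 149/25; prior mean = 31/11 = 31/11. Difference = 149/25 − 31/11 = 864/275.

864/275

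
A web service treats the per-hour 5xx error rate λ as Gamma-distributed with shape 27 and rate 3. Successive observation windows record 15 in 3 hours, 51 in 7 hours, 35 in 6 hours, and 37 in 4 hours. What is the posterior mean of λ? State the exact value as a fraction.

165/23

Total count: 15 + 51 + 35 + 37 = 138.
Total exposure: 3 + 7 + 6 + 4 = 20 hours.
By Gamma–Poisson conjugacy, the posterior is Gamma(α + Σx, β + Σt) = Gamma(27 + 138, 3 + 20) = Gamma(165, 23).
Posterior mean = α'/β' = 165/23.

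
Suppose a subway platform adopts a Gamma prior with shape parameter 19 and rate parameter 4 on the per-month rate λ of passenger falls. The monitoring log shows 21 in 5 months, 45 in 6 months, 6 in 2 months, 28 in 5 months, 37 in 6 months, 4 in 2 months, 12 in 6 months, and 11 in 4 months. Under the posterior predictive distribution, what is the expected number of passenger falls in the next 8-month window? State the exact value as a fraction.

Total count: 21 + 45 + 6 + 28 + 37 + 4 + 12 + 11 = 164.
Total exposure: 5 + 6 + 2 + 5 + 6 + 2 + 6 + 4 = 36 months.
Conjugate update: add total count to the shape and total exposure to the rate, giving Gamma(183, 40).
Predictive mean over an 8-month window = T·E[λ|data] = 8·183/40 = 183/5.

183/5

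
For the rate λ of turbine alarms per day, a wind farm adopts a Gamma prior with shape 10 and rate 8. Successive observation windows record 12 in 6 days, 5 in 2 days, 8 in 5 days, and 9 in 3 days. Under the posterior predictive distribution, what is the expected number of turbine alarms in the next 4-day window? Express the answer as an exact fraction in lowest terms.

Total count: 12 + 5 + 8 + 9 = 34.
Total exposure: 6 + 2 + 5 + 3 = 16 days.
Gamma(α, β) with Poisson data over total exposure Σt gives posterior Gamma(α+Σx, β+Σt) = Gamma(44, 24).
Predictive mean over a 4-day window = T·E[λ|data] = 4·44/24 = 22/3.

22/3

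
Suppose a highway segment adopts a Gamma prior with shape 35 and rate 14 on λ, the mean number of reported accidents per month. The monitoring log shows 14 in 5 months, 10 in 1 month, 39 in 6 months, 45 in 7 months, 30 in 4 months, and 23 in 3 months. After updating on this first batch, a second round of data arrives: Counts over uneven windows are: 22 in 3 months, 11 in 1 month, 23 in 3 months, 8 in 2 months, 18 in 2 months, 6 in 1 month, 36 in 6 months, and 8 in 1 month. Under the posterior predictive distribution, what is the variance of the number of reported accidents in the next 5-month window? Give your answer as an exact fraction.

104960/3481

Total count: 14 + 10 + 39 + 45 + 30 + 23 = 161.
Total exposure: 5 + 1 + 6 + 7 + 4 + 3 = 26 months.
After the first batch: Gamma(35 + 161, 14 + 26) = Gamma(196, 40).
Total count: 22 + 11 + 23 + 8 + 18 + 6 + 36 + 8 = 132.
Total exposure: 3 + 1 + 3 + 2 + 2 + 1 + 6 + 1 = 19 months.
After the second batch: Gamma(196 + 132, 40 + 19) = Gamma(328, 59).
The posterior predictive for a window of length T is Negative Binomial with variance T·α'·(β'+T)/β'² = 5·328·64/3481 = 104960/3481.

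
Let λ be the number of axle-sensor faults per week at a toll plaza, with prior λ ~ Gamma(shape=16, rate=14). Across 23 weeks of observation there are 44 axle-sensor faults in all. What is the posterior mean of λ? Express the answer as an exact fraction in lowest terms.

60/37

Total count 44 over total exposure 23 weeks.
Gamma(α, β) with Poisson data over total exposure Σt gives posterior Gamma(α+Σx, β+Σt) = Gamma(60, 37).
Posterior mean = α'/β' = 60/37.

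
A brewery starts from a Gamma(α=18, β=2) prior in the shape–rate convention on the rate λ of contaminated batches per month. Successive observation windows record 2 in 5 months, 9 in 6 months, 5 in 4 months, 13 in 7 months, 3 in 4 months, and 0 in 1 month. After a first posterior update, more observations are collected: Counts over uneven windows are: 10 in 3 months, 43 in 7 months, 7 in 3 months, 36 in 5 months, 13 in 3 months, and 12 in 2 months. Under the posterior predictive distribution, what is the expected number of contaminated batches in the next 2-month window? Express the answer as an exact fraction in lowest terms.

171/26

Total count: 2 + 9 + 5 + 13 + 3 + 0 = 32.
Total exposure: 5 + 6 + 4 + 7 + 4 + 1 = 27 months.
After the first batch: Gamma(18 + 32, 2 + 27) = Gamma(50, 29).
Total count: 10 + 43 + 7 + 36 + 13 + 12 = 121.
Total exposure: 3 + 7 + 3 + 5 + 3 + 2 = 23 months.
After the second batch: Gamma(50 + 121, 29 + 23) = Gamma(171, 52).
Predictive mean over a 2-month window = T·E[λ|data] = 2·171/52 = 171/26.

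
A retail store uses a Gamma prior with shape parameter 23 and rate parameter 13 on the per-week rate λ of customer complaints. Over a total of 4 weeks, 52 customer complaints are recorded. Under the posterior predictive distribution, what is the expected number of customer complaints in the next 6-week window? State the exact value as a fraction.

450/17

Total count 52 over total exposure 4 weeks.
Conjugate update: add total count to the shape and total exposure to the rate, giving Gamma(75, 17).
Predictive mean over a 6-week window = T·E[λ|data] = 6·75/17 = 450/17.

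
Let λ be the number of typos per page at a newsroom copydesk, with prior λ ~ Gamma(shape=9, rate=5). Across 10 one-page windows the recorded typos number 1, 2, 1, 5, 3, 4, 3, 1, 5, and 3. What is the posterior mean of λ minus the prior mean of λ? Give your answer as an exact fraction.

2/3

Total count: 1 + 2 + 1 + 5 + 3 + 4 + 3 + 1 + 5 + 3 = 28.
Total exposure: 10 pages.
Posterior: α' = 9 + 28 = 37, β' = 5 + 10 = 15.
Posterior mean = 37/15 = 37/15; prior mean = 9/5 = 9/5. Difference = 37/15 − 9/5 = 2/3.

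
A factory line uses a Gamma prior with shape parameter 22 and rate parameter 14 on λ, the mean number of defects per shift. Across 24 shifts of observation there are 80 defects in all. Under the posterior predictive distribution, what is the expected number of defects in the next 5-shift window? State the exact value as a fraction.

255/19

Total count 80 over total exposure 24 shifts.
The Gamma prior is conjugate for the Poisson rate, so λ | data ~ Gamma(22+80, 14+24) = Gamma(102, 38).
Predictive mean over a 5-shift window = T·E[λ|data] = 5·102/38 = 255/19.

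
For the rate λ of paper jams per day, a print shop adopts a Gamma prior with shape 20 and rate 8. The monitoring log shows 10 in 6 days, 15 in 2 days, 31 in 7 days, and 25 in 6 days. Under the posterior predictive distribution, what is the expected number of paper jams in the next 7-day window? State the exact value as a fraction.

707/29

Total count: 10 + 15 + 31 + 25 = 81.
Total exposure: 6 + 2 + 7 + 6 = 21 days.
Gamma(α, β) with Poisson data over total exposure Σt gives posterior Gamma(α+Σx, β+Σt) = Gamma(101, 29).
Predictive mean over a 7-day window = T·E[λ|data] = 7·101/29 = 707/29.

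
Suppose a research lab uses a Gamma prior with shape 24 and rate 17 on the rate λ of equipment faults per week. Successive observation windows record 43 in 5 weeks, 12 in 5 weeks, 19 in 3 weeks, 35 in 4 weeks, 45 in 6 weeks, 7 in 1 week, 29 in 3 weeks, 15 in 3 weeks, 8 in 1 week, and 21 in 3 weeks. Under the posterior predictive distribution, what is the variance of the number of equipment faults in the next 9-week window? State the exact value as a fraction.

15480/289

Total count: 43 + 12 + 19 + 35 + 45 + 7 + 29 + 15 + 8 + 21 = 234.
Total exposure: 5 + 5 + 3 + 4 + 6 + 1 + 3 + 3 + 1 + 3 = 34 weeks.
Gamma(α, β) with Poisson data over total exposure Σt gives posterior Gamma(α+Σx, β+Σt) = Gamma(258, 51).
The posterior predictive for a window of length T is Negative Binomial with variance T·α'·(β'+T)/β'² = 9·258·60/2601 = 15480/289.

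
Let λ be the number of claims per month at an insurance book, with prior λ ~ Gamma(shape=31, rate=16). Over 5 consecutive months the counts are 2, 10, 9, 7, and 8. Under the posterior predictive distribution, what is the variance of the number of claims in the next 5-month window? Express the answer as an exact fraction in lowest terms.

8710/441

Total count: 2 + 10 + 9 + 7 + 8 = 36.
Total exposure: 5 months.
Gamma(α, β) with Poisson data over total exposure Σt gives posterior Gamma(α+Σx, β+Σt) = Gamma(67, 21).
The posterior predictive for a window of length T is Negative Binomial with variance T·α'·(β'+T)/β'² = 5·67·26/441 = 8710/441.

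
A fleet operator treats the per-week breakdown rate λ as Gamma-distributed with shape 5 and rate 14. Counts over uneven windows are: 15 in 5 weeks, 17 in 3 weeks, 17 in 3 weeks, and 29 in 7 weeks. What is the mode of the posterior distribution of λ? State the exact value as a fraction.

Total count: 15 + 17 + 17 + 29 = 78.
Total exposure: 5 + 3 + 3 + 7 = 18 weeks.
The Gamma prior is conjugate for the Poisson rate, so λ | data ~ Gamma(5+78, 14+18) = Gamma(83, 32).
Posterior mode = (α'−1)/β' = 82/32 = 41/16.

41/16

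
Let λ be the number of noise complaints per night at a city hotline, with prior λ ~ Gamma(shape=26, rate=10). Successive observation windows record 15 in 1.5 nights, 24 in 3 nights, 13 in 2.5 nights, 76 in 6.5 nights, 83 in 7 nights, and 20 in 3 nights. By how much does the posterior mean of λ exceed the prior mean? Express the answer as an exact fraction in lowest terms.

Total count: 15 + 24 + 13 + 76 + 83 + 20 = 231.
Total exposure: 1.5 + 3 + 2.5 + 6.5 + 7 + 3 = 23.5 nights.
By Gamma–Poisson conjugacy, the posterior is Gamma(α + Σx, β + Σt) = Gamma(26 + 231, 10 + 23.5) = Gamma(257, 67/2).
Posterior mean = 257/(67/2) = 514/67; prior mean = 26/10 = 13/5. Difference = 514/67 − 13/5 = 1699/335.

1699/335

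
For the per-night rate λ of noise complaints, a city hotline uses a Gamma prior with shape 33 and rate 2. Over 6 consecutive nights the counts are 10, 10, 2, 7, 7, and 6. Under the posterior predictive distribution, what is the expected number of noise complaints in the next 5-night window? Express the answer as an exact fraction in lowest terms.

375/8

Total count: 10 + 10 + 2 + 7 + 7 + 6 = 42.
Total exposure: 6 nights.
The Gamma prior is conjugate for the Poisson rate, so λ | data ~ Gamma(33+42, 2+6) = Gamma(75, 8).
Predictive mean over a 5-night window = T·E[λ|data] = 5·75/8 = 375/8.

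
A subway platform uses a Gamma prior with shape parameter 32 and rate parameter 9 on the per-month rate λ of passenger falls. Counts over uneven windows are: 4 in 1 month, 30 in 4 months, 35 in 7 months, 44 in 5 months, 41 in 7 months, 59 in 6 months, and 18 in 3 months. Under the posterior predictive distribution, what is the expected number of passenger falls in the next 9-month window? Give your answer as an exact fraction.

Total count: 4 + 30 + 35 + 44 + 41 + 59 + 18 = 231.
Total exposure: 1 + 4 + 7 + 5 + 7 + 6 + 3 = 33 months.
Gamma(α, β) with Poisson data over total exposure Σt gives posterior Gamma(α+Σx, β+Σt) = Gamma(263, 42).
Predictive mean over a 9-month window = T·E[λ|data] = 9·263/42 = 789/14.

789/14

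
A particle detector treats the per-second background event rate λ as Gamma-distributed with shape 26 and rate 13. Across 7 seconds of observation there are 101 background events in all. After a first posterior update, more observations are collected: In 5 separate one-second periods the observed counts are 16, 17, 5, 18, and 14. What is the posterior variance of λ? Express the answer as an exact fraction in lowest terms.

Total count 101 over total exposure 7 seconds.
After the first batch: Gamma(26 + 101, 13 + 7) = Gamma(127, 20).
Total count: 16 + 17 + 5 + 18 + 14 = 70.
Total exposure: 5 seconds.
After the second batch: Gamma(127 + 70, 20 + 5) = Gamma(197, 25).
Posterior variance = α'/β'² = 197/625.

197/625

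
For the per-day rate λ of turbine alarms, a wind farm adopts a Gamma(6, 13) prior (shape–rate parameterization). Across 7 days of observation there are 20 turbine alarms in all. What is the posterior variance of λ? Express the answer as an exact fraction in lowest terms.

Total count 20 over total exposure 7 days.
The Gamma prior is conjugate for the Poisson rate, so λ | data ~ Gamma(6+20, 13+7) = Gamma(26, 20).
Posterior variance = α'/β'² = 26/400 = 13/200.

13/200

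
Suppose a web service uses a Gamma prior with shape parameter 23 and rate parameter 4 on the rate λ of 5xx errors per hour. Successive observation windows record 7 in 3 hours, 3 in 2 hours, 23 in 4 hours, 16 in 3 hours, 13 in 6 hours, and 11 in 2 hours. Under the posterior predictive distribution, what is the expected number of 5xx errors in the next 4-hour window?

Total count: 7 + 3 + 23 + 16 + 13 + 11 = 73.
Total exposure: 3 + 2 + 4 + 3 + 6 + 2 = 20 hours.
The Gamma prior is conjugate for the Poisson rate, so λ | data ~ Gamma(23+73, 4+20) = Gamma(96, 24).
Predictive mean over a 4-hour window = T·E[λ|data] = 4·96/24 = 16.

16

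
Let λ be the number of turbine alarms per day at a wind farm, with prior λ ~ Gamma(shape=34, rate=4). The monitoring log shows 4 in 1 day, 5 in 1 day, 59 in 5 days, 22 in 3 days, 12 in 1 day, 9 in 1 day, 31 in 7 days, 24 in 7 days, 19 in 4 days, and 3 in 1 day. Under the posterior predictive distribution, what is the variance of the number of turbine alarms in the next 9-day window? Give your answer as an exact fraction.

Total count: 4 + 5 + 59 + 22 + 12 + 9 + 31 + 24 + 19 + 3 = 188.
Total exposure: 1 + 1 + 5 + 3 + 1 + 1 + 7 + 7 + 4 + 1 = 31 days.
Conjugate update: add total count to the shape and total exposure to the rate, giving Gamma(222, 35).
The posterior predictive for a window of length T is Negative Binomial with variance T·α'·(β'+T)/β'² = 9·222·44/1225 = 87912/1225.

87912/1225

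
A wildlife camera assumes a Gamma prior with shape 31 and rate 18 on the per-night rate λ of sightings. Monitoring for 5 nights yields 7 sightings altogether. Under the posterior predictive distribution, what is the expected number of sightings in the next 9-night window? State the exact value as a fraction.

342/23

Total count 7 over total exposure 5 nights.
The Gamma prior is conjugate for the Poisson rate, so λ | data ~ Gamma(31+7, 18+5) = Gamma(38, 23).
Predictive mean over a 9-night window = T·E[λ|data] = 9·38/23 = 342/23.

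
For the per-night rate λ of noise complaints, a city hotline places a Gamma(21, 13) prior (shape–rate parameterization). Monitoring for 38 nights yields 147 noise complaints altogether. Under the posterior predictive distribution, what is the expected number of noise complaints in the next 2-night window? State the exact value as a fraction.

Total count 147 over total exposure 38 nights.
Gamma(α, β) with Poisson data over total exposure Σt gives posterior Gamma(α+Σx, β+Σt) = Gamma(168, 51).
Predictive mean over a 2-night window = T·E[λ|data] = 2·168/51 = 112/17.

112/17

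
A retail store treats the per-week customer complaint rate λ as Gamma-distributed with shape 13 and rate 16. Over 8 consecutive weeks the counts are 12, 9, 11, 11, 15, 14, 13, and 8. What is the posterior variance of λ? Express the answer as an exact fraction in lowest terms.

Total count: 12 + 9 + 11 + 11 + 15 + 14 + 13 + 8 = 93.
Total exposure: 8 weeks.
Conjugate update: add total count to the shape and total exposure to the rate, giving Gamma(106, 24).
Posterior variance = α'/β'² = 106/576 = 53/288.

53/288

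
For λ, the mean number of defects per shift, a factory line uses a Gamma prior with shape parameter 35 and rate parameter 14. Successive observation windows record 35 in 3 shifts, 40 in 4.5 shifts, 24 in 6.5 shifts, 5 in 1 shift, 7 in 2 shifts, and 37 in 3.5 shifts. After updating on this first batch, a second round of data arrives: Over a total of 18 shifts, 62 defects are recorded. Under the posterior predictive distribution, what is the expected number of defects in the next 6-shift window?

Total count: 35 + 40 + 24 + 5 + 7 + 37 = 148.
Total exposure: 3 + 4.5 + 6.5 + 1 + 2 + 3.5 = 20.5 shifts.
After the first batch: Gamma(35 + 148, 14 + 20.5) = Gamma(183, 69/2).
Total count 62 over total exposure 18 shifts.
After the second batch: Gamma(183 + 62, 69/2 + 18) = Gamma(245, 105/2).
Predictive mean over a 6-shift window = T·E[λ|data] = 6·245/(105/2) = 28.

28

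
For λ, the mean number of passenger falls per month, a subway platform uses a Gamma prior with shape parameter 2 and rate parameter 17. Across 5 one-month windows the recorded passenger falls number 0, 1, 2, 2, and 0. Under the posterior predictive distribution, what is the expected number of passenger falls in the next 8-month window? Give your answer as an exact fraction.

Total count: 0 + 1 + 2 + 2 + 0 = 5.
Total exposure: 5 months.
The Gamma prior is conjugate for the Poisson rate, so λ | data ~ Gamma(2+5, 17+5) = Gamma(7, 22).
Predictive mean over an 8-month window = T·E[λ|data] = 8·7/22 = 28/11.

28/11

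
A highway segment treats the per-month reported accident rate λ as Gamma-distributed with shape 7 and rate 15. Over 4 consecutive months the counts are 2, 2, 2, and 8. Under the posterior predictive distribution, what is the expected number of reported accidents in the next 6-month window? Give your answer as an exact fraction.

Total count: 2 + 2 + 2 + 8 = 14.
Total exposure: 4 months.
Conjugate update: add total count to the shape and total exposure to the rate, giving Gamma(21, 19).
Predictive mean over a 6-month window = T·E[λ|data] = 6·21/19 = 126/19.

126/19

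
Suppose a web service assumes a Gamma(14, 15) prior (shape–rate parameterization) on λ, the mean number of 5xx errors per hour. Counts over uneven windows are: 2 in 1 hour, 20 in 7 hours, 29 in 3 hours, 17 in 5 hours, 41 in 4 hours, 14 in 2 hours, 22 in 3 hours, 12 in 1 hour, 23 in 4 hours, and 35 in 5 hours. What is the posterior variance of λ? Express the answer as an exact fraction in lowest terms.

Total count: 2 + 20 + 29 + 17 + 41 + 14 + 22 + 12 + 23 + 35 = 215.
Total exposure: 1 + 7 + 3 + 5 + 4 + 2 + 3 + 1 + 4 + 5 = 35 hours.
By Gamma–Poisson conjugacy, the posterior is Gamma(α + Σx, β + Σt) = Gamma(14 + 215, 15 + 35) = Gamma(229, 50).
Posterior variance = α'/β'² = 229/2500.

229/2500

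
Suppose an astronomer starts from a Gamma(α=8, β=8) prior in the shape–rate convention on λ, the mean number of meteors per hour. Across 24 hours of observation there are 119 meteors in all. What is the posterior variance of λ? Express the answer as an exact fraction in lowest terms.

127/1024

Total count 119 over total exposure 24 hours.
Gamma(α, β) with Poisson data over total exposure Σt gives posterior Gamma(α+Σx, β+Σt) = Gamma(127, 32).
Posterior variance = α'/β'² = 127/1024.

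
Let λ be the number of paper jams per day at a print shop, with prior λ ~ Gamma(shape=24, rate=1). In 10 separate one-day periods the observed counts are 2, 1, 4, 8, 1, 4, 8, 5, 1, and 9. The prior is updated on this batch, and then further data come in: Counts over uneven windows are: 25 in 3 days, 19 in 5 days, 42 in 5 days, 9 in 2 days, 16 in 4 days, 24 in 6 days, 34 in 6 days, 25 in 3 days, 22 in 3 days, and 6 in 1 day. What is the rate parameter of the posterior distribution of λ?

49

Total count: 2 + 1 + 4 + 8 + 1 + 4 + 8 + 5 + 1 + 9 = 43.
Total exposure: 10 days.
After the first batch: Gamma(24 + 43, 1 + 10) = Gamma(67, 11).
Total count: 25 + 19 + 42 + 9 + 16 + 24 + 34 + 25 + 22 + 6 = 222.
Total exposure: 3 + 5 + 5 + 2 + 4 + 6 + 6 + 3 + 3 + 1 = 38 days.
After the second batch: Gamma(67 + 222, 11 + 38) = Gamma(289, 49).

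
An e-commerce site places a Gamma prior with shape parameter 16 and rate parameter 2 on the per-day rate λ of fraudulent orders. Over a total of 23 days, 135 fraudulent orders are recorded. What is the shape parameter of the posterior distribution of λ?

Total count 135 over total exposure 23 days.
The Gamma prior is conjugate for the Poisson rate, so λ | data ~ Gamma(16+135, 2+23) = Gamma(151, 25).

151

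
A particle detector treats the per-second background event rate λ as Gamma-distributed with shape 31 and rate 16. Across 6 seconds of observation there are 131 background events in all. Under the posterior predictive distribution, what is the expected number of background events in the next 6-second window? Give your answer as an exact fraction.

Total count 131 over total exposure 6 seconds.
Posterior: α' = 31 + 131 = 162, β' = 16 + 6 = 22.
Predictive mean over a 6-second window = T·E[λ|data] = 6·162/22 = 486/11.

486/11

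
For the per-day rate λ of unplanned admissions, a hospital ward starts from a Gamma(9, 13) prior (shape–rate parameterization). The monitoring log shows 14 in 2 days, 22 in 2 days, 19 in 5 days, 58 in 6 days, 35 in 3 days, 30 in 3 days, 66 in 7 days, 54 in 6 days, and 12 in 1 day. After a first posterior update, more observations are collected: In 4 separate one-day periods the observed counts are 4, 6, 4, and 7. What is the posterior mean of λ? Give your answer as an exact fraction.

Total count: 14 + 22 + 19 + 58 + 35 + 30 + 66 + 54 + 12 = 310.
Total exposure: 2 + 2 + 5 + 6 + 3 + 3 + 7 + 6 + 1 = 35 days.
After the first batch: Gamma(9 + 310, 13 + 35) = Gamma(319, 48).
Total count: 4 + 6 + 4 + 7 = 21.
Total exposure: 4 days.
After the second batch: Gamma(319 + 21, 48 + 4) = Gamma(340, 52).
Posterior mean = α'/β' = 340/52 = 85/13.

85/13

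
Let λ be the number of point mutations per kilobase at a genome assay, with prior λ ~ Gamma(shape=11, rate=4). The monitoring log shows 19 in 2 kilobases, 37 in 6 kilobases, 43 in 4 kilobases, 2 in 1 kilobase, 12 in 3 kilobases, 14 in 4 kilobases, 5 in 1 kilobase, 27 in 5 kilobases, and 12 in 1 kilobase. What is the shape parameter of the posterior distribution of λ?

182

Total count: 19 + 37 + 43 + 2 + 12 + 14 + 5 + 27 + 12 = 171.
Total exposure: 2 + 6 + 4 + 1 + 3 + 4 + 1 + 5 + 1 = 27 kilobases.
By Gamma–Poisson conjugacy, the posterior is Gamma(α + Σx, β + Σt) = Gamma(11 + 171, 4 + 27) = Gamma(182, 31).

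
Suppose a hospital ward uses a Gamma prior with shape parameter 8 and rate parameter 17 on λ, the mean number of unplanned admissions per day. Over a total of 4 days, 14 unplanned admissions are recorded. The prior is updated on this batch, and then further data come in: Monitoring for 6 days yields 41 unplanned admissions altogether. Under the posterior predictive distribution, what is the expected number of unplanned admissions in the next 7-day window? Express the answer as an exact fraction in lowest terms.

49/3

Total count 14 over total exposure 4 days.
After the first batch: Gamma(8 + 14, 17 + 4) = Gamma(22, 21).
Total count 41 over total exposure 6 days.
After the second batch: Gamma(22 + 41, 21 + 6) = Gamma(63, 27).
Predictive mean over a 7-day window = T·E[λ|data] = 7·63/27 = 49/3.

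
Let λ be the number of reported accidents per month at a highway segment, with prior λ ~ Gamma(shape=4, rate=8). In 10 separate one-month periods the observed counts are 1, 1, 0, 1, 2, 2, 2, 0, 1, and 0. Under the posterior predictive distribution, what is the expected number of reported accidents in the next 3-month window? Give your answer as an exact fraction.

Total count: 1 + 1 + 0 + 1 + 2 + 2 + 2 + 0 + 1 + 0 = 10.
Total exposure: 10 months.
By Gamma–Poisson conjugacy, the posterior is Gamma(α + Σx, β + Σt) = Gamma(4 + 10, 8 + 10) = Gamma(14, 18).
Predictive mean over a 3-month window = T·E[λ|data] = 3·14/18 = 7/3.

7/3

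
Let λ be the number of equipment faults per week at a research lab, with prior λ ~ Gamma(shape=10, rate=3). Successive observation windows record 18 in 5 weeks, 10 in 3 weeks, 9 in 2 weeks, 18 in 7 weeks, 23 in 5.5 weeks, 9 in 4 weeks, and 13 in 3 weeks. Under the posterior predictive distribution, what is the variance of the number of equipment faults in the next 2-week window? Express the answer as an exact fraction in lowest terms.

6072/845

Total count: 18 + 10 + 9 + 18 + 23 + 9 + 13 = 100.
Total exposure: 5 + 3 + 2 + 7 + 5.5 + 4 + 3 = 29.5 weeks.
Conjugate update: add total count to the shape and total exposure to the rate, giving Gamma(110, 65/2).
The posterior predictive for a window of length T is Negative Binomial with variance T·α'·(β'+T)/β'² = 2·110·(69/2)/(4225/4) = 6072/845.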